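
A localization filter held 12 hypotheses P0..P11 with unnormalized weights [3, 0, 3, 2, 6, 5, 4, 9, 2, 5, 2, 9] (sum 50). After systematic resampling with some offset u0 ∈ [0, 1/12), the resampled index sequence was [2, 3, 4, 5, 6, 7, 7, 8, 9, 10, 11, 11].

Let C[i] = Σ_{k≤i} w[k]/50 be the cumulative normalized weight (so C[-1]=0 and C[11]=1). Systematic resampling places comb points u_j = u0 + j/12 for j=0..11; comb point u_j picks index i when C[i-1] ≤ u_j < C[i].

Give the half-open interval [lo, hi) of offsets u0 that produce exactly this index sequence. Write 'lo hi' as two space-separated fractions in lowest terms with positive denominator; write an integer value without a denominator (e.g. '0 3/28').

C = [3/50, 3/50, 3/25, 4/25, 7/25, 19/50, 23/50, 16/25, 17/25, 39/50, 41/50, 1]
j=0 picked index 2: u0 ∈ [3/50, 3/25)
j=1 picked index 3: u0 ∈ [11/300, 23/300)
j=2 picked index 4: u0 ∈ [-1/150, 17/150)
j=3 picked index 5: u0 ∈ [3/100, 13/100)
j=4 picked index 6: u0 ∈ [7/150, 19/150)
j=5 picked index 7: u0 ∈ [13/300, 67/300)
j=6 picked index 7: u0 ∈ [-1/25, 7/50)
j=7 picked index 8: u0 ∈ [17/300, 29/300)
j=8 picked index 9: u0 ∈ [1/75, 17/150)
j=9 picked index 10: u0 ∈ [3/100, 7/100)
j=10 picked index 11: u0 ∈ [-1/75, 1/6)
j=11 picked index 11: u0 ∈ [-29/300, 1/12)
intersection: [3/50, 7/100)

3/50 7/100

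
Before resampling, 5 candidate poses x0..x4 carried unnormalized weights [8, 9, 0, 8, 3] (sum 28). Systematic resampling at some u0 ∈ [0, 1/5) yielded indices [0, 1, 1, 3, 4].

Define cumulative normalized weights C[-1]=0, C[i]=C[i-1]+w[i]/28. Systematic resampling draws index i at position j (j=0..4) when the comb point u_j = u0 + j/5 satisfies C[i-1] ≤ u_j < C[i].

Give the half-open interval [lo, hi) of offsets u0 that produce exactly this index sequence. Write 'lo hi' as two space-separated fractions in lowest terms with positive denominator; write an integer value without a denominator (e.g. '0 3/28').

13/140 1/5

C = [2/7, 17/28, 17/28, 25/28, 1]
j=0 picked index 0: u0 ∈ [0, 2/7)
j=1 picked index 1: u0 ∈ [3/35, 57/140)
j=2 picked index 1: u0 ∈ [-4/35, 29/140)
j=3 picked index 3: u0 ∈ [1/140, 41/140)
j=4 picked index 4: u0 ∈ [13/140, 1/5)
intersection: [13/140, 1/5)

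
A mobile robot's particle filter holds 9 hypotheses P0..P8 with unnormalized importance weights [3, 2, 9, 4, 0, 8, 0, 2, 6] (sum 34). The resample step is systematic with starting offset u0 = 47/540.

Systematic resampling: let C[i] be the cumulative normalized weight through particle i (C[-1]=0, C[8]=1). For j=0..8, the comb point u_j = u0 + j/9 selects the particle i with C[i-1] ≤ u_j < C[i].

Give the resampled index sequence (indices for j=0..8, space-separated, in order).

C = [3/34, 5/34, 7/17, 9/17, 9/17, 13/17, 13/17, 14/17, 1]
j=0: u_0=47/540 ∈ [0, 3/34) → index 0
j=1: u_1=107/540 ∈ [5/34, 7/17) → index 2
j=2: u_2=167/540 ∈ [5/34, 7/17) → index 2
j=3: u_3=227/540 ∈ [7/17, 9/17) → index 3
j=4: u_4=287/540 ∈ [9/17, 13/17) → index 5
j=5: u_5=347/540 ∈ [9/17, 13/17) → index 5
j=6: u_6=407/540 ∈ [9/17, 13/17) → index 5
j=7: u_7=467/540 ∈ [14/17, 1) → index 8
j=8: u_8=527/540 ∈ [14/17, 1) → index 8

0 2 2 3 5 5 5 8 8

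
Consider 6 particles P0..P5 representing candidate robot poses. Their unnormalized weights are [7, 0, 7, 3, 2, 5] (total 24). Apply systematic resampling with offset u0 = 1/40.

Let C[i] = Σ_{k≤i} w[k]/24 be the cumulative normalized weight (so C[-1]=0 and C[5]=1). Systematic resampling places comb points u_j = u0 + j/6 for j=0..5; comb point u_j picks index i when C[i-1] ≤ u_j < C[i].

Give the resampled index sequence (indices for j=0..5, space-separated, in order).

0 0 2 2 3 5

C = [7/24, 7/24, 7/12, 17/24, 19/24, 1]
j=0: u_0=1/40 ∈ [0, 7/24) → index 0
j=1: u_1=23/120 ∈ [0, 7/24) → index 0
j=2: u_2=43/120 ∈ [7/24, 7/12) → index 2
j=3: u_3=21/40 ∈ [7/24, 7/12) → index 2
j=4: u_4=83/120 ∈ [7/12, 17/24) → index 3
j=5: u_5=103/120 ∈ [19/24, 1) → index 5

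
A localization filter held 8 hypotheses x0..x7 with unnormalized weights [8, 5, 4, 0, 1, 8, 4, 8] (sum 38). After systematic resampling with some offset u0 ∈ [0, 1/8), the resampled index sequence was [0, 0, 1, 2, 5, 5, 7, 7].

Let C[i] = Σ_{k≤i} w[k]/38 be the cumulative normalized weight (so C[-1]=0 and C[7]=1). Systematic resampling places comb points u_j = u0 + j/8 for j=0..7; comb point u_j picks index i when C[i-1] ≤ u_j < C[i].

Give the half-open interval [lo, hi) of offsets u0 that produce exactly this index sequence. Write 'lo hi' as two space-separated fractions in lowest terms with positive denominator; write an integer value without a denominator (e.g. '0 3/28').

3/76 9/152

C = [4/19, 13/38, 17/38, 17/38, 9/19, 13/19, 15/19, 1]
j=0 picked index 0: u0 ∈ [0, 4/19)
j=1 picked index 0: u0 ∈ [-1/8, 13/152)
j=2 picked index 1: u0 ∈ [-3/76, 7/76)
j=3 picked index 2: u0 ∈ [-5/152, 11/152)
j=4 picked index 5: u0 ∈ [-1/38, 7/38)
j=5 picked index 5: u0 ∈ [-23/152, 9/152)
j=6 picked index 7: u0 ∈ [3/76, 1/4)
j=7 picked index 7: u0 ∈ [-13/152, 1/8)
intersection: [3/76, 9/152)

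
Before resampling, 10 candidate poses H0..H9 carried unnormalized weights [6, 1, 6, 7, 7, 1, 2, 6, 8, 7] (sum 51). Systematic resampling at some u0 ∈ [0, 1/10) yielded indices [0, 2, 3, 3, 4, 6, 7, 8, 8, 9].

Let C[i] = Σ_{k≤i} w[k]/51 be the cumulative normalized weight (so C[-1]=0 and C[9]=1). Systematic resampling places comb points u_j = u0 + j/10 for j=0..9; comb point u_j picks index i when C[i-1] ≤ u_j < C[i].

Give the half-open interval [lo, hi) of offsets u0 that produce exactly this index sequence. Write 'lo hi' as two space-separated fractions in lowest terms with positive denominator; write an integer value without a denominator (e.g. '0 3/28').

14/255 16/255

C = [2/17, 7/51, 13/51, 20/51, 9/17, 28/51, 10/17, 12/17, 44/51, 1]
j=0 picked index 0: u0 ∈ [0, 2/17)
j=1 picked index 2: u0 ∈ [19/510, 79/510)
j=2 picked index 3: u0 ∈ [14/255, 49/255)
j=3 picked index 3: u0 ∈ [-23/510, 47/510)
j=4 picked index 4: u0 ∈ [-2/255, 11/85)
j=5 picked index 6: u0 ∈ [5/102, 3/34)
j=6 picked index 7: u0 ∈ [-1/85, 9/85)
j=7 picked index 8: u0 ∈ [1/170, 83/510)
j=8 picked index 8: u0 ∈ [-8/85, 16/255)
j=9 picked index 9: u0 ∈ [-19/510, 1/10)
intersection: [14/255, 16/255)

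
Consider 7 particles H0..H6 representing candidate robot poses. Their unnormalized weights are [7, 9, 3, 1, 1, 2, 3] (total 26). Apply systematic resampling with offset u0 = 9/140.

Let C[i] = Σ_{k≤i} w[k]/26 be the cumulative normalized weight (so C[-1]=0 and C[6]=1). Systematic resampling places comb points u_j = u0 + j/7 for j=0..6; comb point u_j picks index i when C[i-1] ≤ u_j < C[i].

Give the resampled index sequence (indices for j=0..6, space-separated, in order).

0 0 1 1 2 4 6

C = [7/26, 8/13, 19/26, 10/13, 21/26, 23/26, 1]
j=0: u_0=9/140 ∈ [0, 7/26) → index 0
j=1: u_1=29/140 ∈ [0, 7/26) → index 0
j=2: u_2=7/20 ∈ [7/26, 8/13) → index 1
j=3: u_3=69/140 ∈ [7/26, 8/13) → index 1
j=4: u_4=89/140 ∈ [8/13, 19/26) → index 2
j=5: u_5=109/140 ∈ [10/13, 21/26) → index 4
j=6: u_6=129/140 ∈ [23/26, 1) → index 6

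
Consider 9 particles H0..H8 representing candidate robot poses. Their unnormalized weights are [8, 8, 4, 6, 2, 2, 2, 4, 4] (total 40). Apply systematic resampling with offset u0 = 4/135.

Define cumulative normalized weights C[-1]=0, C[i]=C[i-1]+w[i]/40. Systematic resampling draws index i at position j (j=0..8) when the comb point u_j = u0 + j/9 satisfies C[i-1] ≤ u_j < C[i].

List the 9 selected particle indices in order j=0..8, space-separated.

0 0 1 1 2 3 4 7 8

C = [1/5, 2/5, 1/2, 13/20, 7/10, 3/4, 4/5, 9/10, 1]
j=0: u_0=4/135 ∈ [0, 1/5) → index 0
j=1: u_1=19/135 ∈ [0, 1/5) → index 0
j=2: u_2=34/135 ∈ [1/5, 2/5) → index 1
j=3: u_3=49/135 ∈ [1/5, 2/5) → index 1
j=4: u_4=64/135 ∈ [2/5, 1/2) → index 2
j=5: u_5=79/135 ∈ [1/2, 13/20) → index 3
j=6: u_6=94/135 ∈ [13/20, 7/10) → index 4
j=7: u_7=109/135 ∈ [4/5, 9/10) → index 7
j=8: u_8=124/135 ∈ [9/10, 1) → index 8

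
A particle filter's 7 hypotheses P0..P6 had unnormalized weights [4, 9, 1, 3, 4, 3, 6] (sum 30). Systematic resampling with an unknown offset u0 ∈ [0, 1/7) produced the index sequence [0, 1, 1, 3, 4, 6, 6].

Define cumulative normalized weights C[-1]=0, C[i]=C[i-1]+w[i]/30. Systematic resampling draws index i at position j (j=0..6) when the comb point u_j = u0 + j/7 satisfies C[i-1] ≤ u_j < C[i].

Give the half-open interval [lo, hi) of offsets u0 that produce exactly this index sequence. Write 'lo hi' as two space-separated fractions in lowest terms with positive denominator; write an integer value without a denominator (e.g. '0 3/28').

3/35 9/70

C = [2/15, 13/30, 7/15, 17/30, 7/10, 4/5, 1]
j=0 picked index 0: u0 ∈ [0, 2/15)
j=1 picked index 1: u0 ∈ [-1/105, 61/210)
j=2 picked index 1: u0 ∈ [-16/105, 31/210)
j=3 picked index 3: u0 ∈ [4/105, 29/210)
j=4 picked index 4: u0 ∈ [-1/210, 9/70)
j=5 picked index 6: u0 ∈ [3/35, 2/7)
j=6 picked index 6: u0 ∈ [-2/35, 1/7)
intersection: [3/35, 9/70)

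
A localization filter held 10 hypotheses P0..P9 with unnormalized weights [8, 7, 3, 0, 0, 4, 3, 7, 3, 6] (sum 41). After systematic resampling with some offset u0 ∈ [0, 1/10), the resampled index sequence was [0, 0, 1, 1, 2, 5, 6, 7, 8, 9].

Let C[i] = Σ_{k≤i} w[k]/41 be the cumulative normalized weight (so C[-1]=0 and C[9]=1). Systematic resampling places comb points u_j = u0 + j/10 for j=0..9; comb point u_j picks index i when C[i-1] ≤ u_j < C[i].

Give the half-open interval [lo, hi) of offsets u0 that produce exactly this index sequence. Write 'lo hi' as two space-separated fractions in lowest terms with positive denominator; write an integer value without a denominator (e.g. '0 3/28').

C = [8/41, 15/41, 18/41, 18/41, 18/41, 22/41, 25/41, 32/41, 35/41, 1]
j=0 picked index 0: u0 ∈ [0, 8/41)
j=1 picked index 0: u0 ∈ [-1/10, 39/410)
j=2 picked index 1: u0 ∈ [-1/205, 34/205)
j=3 picked index 1: u0 ∈ [-43/410, 27/410)
j=4 picked index 2: u0 ∈ [-7/205, 8/205)
j=5 picked index 5: u0 ∈ [-5/82, 3/82)
j=6 picked index 6: u0 ∈ [-13/205, 2/205)
j=7 picked index 7: u0 ∈ [-37/410, 33/410)
j=8 picked index 8: u0 ∈ [-4/205, 11/205)
j=9 picked index 9: u0 ∈ [-19/410, 1/10)
intersection: [0, 2/205)

0 2/205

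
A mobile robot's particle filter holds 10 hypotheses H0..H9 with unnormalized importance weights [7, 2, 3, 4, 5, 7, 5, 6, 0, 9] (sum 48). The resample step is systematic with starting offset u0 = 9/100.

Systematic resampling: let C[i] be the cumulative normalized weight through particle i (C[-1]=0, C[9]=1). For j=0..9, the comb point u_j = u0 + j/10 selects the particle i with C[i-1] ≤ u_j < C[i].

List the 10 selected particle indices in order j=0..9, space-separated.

C = [7/48, 3/16, 1/4, 1/3, 7/16, 7/12, 11/16, 13/16, 13/16, 1]
j=0: u_0=9/100 ∈ [0, 7/48) → index 0
j=1: u_1=19/100 ∈ [3/16, 1/4) → index 2
j=2: u_2=29/100 ∈ [1/4, 1/3) → index 3
j=3: u_3=39/100 ∈ [1/3, 7/16) → index 4
j=4: u_4=49/100 ∈ [7/16, 7/12) → index 5
j=5: u_5=59/100 ∈ [7/12, 11/16) → index 6
j=6: u_6=69/100 ∈ [11/16, 13/16) → index 7
j=7: u_7=79/100 ∈ [11/16, 13/16) → index 7
j=8: u_8=89/100 ∈ [13/16, 1) → index 9
j=9: u_9=99/100 ∈ [13/16, 1) → index 9

0 2 3 4 5 6 7 7 9 9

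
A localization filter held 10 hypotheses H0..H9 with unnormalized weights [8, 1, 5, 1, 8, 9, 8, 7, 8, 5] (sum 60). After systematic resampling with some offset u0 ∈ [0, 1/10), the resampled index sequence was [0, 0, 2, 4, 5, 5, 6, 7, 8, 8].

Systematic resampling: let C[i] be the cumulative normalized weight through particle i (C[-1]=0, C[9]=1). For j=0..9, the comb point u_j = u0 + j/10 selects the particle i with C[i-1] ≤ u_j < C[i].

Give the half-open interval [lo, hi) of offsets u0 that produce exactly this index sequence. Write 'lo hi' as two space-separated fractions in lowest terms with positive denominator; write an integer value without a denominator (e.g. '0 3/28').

0 1/60

C = [2/15, 3/20, 7/30, 1/4, 23/60, 8/15, 2/3, 47/60, 11/12, 1]
j=0 picked index 0: u0 ∈ [0, 2/15)
j=1 picked index 0: u0 ∈ [-1/10, 1/30)
j=2 picked index 2: u0 ∈ [-1/20, 1/30)
j=3 picked index 4: u0 ∈ [-1/20, 1/12)
j=4 picked index 5: u0 ∈ [-1/60, 2/15)
j=5 picked index 5: u0 ∈ [-7/60, 1/30)
j=6 picked index 6: u0 ∈ [-1/15, 1/15)
j=7 picked index 7: u0 ∈ [-1/30, 1/12)
j=8 picked index 8: u0 ∈ [-1/60, 7/60)
j=9 picked index 8: u0 ∈ [-7/60, 1/60)
intersection: [0, 1/60)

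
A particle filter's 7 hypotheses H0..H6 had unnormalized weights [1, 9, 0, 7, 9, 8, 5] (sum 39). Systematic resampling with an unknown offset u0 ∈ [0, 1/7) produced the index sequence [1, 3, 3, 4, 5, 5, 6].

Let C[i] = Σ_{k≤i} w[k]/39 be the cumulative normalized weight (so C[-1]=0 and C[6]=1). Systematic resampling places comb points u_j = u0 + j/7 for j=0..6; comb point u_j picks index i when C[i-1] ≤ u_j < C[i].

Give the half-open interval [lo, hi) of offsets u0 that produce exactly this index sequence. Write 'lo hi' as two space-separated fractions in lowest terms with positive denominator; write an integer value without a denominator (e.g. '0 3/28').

C = [1/39, 10/39, 10/39, 17/39, 2/3, 34/39, 1]
j=0 picked index 1: u0 ∈ [1/39, 10/39)
j=1 picked index 3: u0 ∈ [31/273, 80/273)
j=2 picked index 3: u0 ∈ [-8/273, 41/273)
j=3 picked index 4: u0 ∈ [2/273, 5/21)
j=4 picked index 5: u0 ∈ [2/21, 82/273)
j=5 picked index 5: u0 ∈ [-1/21, 43/273)
j=6 picked index 6: u0 ∈ [4/273, 1/7)
intersection: [31/273, 1/7)

31/273 1/7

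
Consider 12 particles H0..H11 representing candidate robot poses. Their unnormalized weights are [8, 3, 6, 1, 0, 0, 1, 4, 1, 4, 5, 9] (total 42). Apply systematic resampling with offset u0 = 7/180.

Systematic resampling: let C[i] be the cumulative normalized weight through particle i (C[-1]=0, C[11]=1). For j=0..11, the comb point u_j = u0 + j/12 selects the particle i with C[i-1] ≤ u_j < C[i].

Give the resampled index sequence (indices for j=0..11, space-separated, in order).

C = [4/21, 11/42, 17/42, 3/7, 3/7, 3/7, 19/42, 23/42, 4/7, 2/3, 11/14, 1]
j=0: u_0=7/180 ∈ [0, 4/21) → index 0
j=1: u_1=11/90 ∈ [0, 4/21) → index 0
j=2: u_2=37/180 ∈ [4/21, 11/42) → index 1
j=3: u_3=13/45 ∈ [11/42, 17/42) → index 2
j=4: u_4=67/180 ∈ [11/42, 17/42) → index 2
j=5: u_5=41/90 ∈ [19/42, 23/42) → index 7
j=6: u_6=97/180 ∈ [19/42, 23/42) → index 7
j=7: u_7=28/45 ∈ [4/7, 2/3) → index 9
j=8: u_8=127/180 ∈ [2/3, 11/14) → index 10
j=9: u_9=71/90 ∈ [11/14, 1) → index 11
j=10: u_10=157/180 ∈ [11/14, 1) → index 11
j=11: u_11=43/45 ∈ [11/14, 1) → index 11

0 0 1 2 2 7 7 9 10 11 11 11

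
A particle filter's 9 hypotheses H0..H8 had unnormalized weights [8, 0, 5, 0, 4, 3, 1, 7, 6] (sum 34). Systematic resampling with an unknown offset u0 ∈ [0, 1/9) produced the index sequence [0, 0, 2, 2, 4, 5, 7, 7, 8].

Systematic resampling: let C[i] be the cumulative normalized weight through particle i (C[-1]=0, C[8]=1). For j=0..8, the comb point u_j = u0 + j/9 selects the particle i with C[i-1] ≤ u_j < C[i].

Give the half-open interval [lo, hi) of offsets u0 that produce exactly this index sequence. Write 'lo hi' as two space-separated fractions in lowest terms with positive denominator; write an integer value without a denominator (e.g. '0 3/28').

2/153 5/153

C = [4/17, 4/17, 13/34, 13/34, 1/2, 10/17, 21/34, 14/17, 1]
j=0 picked index 0: u0 ∈ [0, 4/17)
j=1 picked index 0: u0 ∈ [-1/9, 19/153)
j=2 picked index 2: u0 ∈ [2/153, 49/306)
j=3 picked index 2: u0 ∈ [-5/51, 5/102)
j=4 picked index 4: u0 ∈ [-19/306, 1/18)
j=5 picked index 5: u0 ∈ [-1/18, 5/153)
j=6 picked index 7: u0 ∈ [-5/102, 8/51)
j=7 picked index 7: u0 ∈ [-49/306, 7/153)
j=8 picked index 8: u0 ∈ [-10/153, 1/9)
intersection: [2/153, 5/153)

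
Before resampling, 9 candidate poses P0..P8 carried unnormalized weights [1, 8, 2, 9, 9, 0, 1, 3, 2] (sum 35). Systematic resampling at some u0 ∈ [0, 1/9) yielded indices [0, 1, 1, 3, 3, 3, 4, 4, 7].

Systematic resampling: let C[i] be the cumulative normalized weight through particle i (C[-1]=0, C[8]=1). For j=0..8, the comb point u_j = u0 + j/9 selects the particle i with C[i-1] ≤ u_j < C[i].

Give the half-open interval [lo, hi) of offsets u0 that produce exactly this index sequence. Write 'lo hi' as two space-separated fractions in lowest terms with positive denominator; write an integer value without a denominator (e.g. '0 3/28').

C = [1/35, 9/35, 11/35, 4/7, 29/35, 29/35, 6/7, 33/35, 1]
j=0 picked index 0: u0 ∈ [0, 1/35)
j=1 picked index 1: u0 ∈ [-26/315, 46/315)
j=2 picked index 1: u0 ∈ [-61/315, 11/315)
j=3 picked index 3: u0 ∈ [-2/105, 5/21)
j=4 picked index 3: u0 ∈ [-41/315, 8/63)
j=5 picked index 3: u0 ∈ [-76/315, 1/63)
j=6 picked index 4: u0 ∈ [-2/21, 17/105)
j=7 picked index 4: u0 ∈ [-13/63, 16/315)
j=8 picked index 7: u0 ∈ [-2/63, 17/315)
intersection: [0, 1/63)

0 1/63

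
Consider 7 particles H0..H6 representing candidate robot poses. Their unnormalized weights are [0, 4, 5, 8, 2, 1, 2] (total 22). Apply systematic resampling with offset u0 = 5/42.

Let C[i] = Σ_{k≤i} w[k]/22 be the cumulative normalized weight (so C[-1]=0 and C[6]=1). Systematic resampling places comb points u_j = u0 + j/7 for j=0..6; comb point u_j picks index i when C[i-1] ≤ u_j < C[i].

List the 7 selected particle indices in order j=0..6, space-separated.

C = [0, 2/11, 9/22, 17/22, 19/22, 10/11, 1]
j=0: u_0=5/42 ∈ [0, 2/11) → index 1
j=1: u_1=11/42 ∈ [2/11, 9/22) → index 2
j=2: u_2=17/42 ∈ [2/11, 9/22) → index 2
j=3: u_3=23/42 ∈ [9/22, 17/22) → index 3
j=4: u_4=29/42 ∈ [9/22, 17/22) → index 3
j=5: u_5=5/6 ∈ [17/22, 19/22) → index 4
j=6: u_6=41/42 ∈ [10/11, 1) → index 6

1 2 2 3 3 4 6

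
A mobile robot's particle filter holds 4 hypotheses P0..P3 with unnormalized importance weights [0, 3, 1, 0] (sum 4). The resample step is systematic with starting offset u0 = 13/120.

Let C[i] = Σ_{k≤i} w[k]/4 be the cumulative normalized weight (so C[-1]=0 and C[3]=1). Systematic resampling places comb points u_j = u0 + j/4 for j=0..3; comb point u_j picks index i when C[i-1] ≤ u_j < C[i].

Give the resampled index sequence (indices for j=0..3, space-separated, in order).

1 1 1 2

C = [0, 3/4, 1, 1]
j=0: u_0=13/120 ∈ [0, 3/4) → index 1
j=1: u_1=43/120 ∈ [0, 3/4) → index 1
j=2: u_2=73/120 ∈ [0, 3/4) → index 1
j=3: u_3=103/120 ∈ [3/4, 1) → index 2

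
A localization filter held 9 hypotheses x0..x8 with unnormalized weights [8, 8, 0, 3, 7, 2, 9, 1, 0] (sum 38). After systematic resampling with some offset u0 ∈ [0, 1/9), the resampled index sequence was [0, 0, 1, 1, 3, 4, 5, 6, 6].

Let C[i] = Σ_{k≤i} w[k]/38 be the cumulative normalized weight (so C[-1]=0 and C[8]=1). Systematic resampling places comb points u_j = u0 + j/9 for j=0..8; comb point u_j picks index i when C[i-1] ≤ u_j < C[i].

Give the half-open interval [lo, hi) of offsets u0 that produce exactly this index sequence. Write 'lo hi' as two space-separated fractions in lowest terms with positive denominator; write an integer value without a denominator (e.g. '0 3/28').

1/57 1/18

C = [4/19, 8/19, 8/19, 1/2, 13/19, 14/19, 37/38, 1, 1]
j=0 picked index 0: u0 ∈ [0, 4/19)
j=1 picked index 0: u0 ∈ [-1/9, 17/171)
j=2 picked index 1: u0 ∈ [-2/171, 34/171)
j=3 picked index 1: u0 ∈ [-7/57, 5/57)
j=4 picked index 3: u0 ∈ [-4/171, 1/18)
j=5 picked index 4: u0 ∈ [-1/18, 22/171)
j=6 picked index 5: u0 ∈ [1/57, 4/57)
j=7 picked index 6: u0 ∈ [-7/171, 67/342)
j=8 picked index 6: u0 ∈ [-26/171, 29/342)
intersection: [1/57, 1/18)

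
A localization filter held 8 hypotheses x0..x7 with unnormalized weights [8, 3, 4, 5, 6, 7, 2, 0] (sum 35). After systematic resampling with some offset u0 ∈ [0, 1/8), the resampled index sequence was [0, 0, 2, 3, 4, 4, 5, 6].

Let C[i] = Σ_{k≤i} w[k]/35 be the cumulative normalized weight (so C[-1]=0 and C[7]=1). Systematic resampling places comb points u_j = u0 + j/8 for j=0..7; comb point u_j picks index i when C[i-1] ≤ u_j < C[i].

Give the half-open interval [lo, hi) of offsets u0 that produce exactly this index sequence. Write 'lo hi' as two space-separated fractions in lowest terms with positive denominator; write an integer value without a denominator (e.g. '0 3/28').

C = [8/35, 11/35, 3/7, 4/7, 26/35, 33/35, 1, 1]
j=0 picked index 0: u0 ∈ [0, 8/35)
j=1 picked index 0: u0 ∈ [-1/8, 29/280)
j=2 picked index 2: u0 ∈ [9/140, 5/28)
j=3 picked index 3: u0 ∈ [3/56, 11/56)
j=4 picked index 4: u0 ∈ [1/14, 17/70)
j=5 picked index 4: u0 ∈ [-3/56, 33/280)
j=6 picked index 5: u0 ∈ [-1/140, 27/140)
j=7 picked index 6: u0 ∈ [19/280, 1/8)
intersection: [1/14, 29/280)

1/14 29/280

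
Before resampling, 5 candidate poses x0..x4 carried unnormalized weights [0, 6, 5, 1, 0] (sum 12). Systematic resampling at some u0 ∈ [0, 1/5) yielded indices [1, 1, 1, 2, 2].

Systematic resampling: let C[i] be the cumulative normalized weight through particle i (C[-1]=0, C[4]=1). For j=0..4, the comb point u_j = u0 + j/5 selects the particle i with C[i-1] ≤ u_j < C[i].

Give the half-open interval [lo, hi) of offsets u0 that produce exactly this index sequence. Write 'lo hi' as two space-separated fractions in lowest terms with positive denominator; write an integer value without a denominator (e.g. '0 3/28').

0 1/10

C = [0, 1/2, 11/12, 1, 1]
j=0 picked index 1: u0 ∈ [0, 1/2)
j=1 picked index 1: u0 ∈ [-1/5, 3/10)
j=2 picked index 1: u0 ∈ [-2/5, 1/10)
j=3 picked index 2: u0 ∈ [-1/10, 19/60)
j=4 picked index 2: u0 ∈ [-3/10, 7/60)
intersection: [0, 1/10)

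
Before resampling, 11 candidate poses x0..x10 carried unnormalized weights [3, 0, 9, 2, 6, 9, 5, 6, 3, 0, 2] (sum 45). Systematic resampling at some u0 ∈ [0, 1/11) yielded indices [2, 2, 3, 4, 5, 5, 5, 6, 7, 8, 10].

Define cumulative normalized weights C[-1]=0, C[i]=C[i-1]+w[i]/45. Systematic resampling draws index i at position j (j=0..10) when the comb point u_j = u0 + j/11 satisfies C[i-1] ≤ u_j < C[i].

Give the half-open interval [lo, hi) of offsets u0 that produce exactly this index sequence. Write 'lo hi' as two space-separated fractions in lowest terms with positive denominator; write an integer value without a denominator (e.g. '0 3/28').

14/165 1/11

C = [1/15, 1/15, 4/15, 14/45, 4/9, 29/45, 34/45, 8/9, 43/45, 43/45, 1]
j=0 picked index 2: u0 ∈ [1/15, 4/15)
j=1 picked index 2: u0 ∈ [-4/165, 29/165)
j=2 picked index 3: u0 ∈ [14/165, 64/495)
j=3 picked index 4: u0 ∈ [19/495, 17/99)
j=4 picked index 5: u0 ∈ [8/99, 139/495)
j=5 picked index 5: u0 ∈ [-1/99, 94/495)
j=6 picked index 5: u0 ∈ [-10/99, 49/495)
j=7 picked index 6: u0 ∈ [4/495, 59/495)
j=8 picked index 7: u0 ∈ [14/495, 16/99)
j=9 picked index 8: u0 ∈ [7/99, 68/495)
j=10 picked index 10: u0 ∈ [23/495, 1/11)
intersection: [14/165, 1/11)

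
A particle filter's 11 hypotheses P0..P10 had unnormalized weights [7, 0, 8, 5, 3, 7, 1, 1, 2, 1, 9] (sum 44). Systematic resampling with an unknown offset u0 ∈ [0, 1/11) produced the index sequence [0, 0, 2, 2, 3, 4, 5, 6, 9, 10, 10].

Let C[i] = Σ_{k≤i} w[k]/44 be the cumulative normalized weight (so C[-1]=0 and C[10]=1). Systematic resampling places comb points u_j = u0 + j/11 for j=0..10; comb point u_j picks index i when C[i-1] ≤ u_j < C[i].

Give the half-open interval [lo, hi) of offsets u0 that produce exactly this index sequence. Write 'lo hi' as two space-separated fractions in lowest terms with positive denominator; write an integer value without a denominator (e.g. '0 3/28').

C = [7/44, 7/44, 15/44, 5/11, 23/44, 15/22, 31/44, 8/11, 17/22, 35/44, 1]
j=0 picked index 0: u0 ∈ [0, 7/44)
j=1 picked index 0: u0 ∈ [-1/11, 3/44)
j=2 picked index 2: u0 ∈ [-1/44, 7/44)
j=3 picked index 2: u0 ∈ [-5/44, 3/44)
j=4 picked index 3: u0 ∈ [-1/44, 1/11)
j=5 picked index 4: u0 ∈ [0, 3/44)
j=6 picked index 5: u0 ∈ [-1/44, 3/22)
j=7 picked index 6: u0 ∈ [1/22, 3/44)
j=8 picked index 9: u0 ∈ [1/22, 3/44)
j=9 picked index 10: u0 ∈ [-1/44, 2/11)
j=10 picked index 10: u0 ∈ [-5/44, 1/11)
intersection: [1/22, 3/44)

1/22 3/44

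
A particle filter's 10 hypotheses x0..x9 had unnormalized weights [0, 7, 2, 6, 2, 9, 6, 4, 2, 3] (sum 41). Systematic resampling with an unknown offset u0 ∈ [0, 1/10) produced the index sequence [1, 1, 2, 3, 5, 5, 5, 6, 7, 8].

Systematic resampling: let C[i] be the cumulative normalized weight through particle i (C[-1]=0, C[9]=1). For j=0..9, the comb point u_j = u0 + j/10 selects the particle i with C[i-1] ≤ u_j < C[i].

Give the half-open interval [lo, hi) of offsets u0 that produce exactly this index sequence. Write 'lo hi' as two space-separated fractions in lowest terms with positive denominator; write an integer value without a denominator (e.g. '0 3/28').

3/205 4/205

C = [0, 7/41, 9/41, 15/41, 17/41, 26/41, 32/41, 36/41, 38/41, 1]
j=0 picked index 1: u0 ∈ [0, 7/41)
j=1 picked index 1: u0 ∈ [-1/10, 29/410)
j=2 picked index 2: u0 ∈ [-6/205, 4/205)
j=3 picked index 3: u0 ∈ [-33/410, 27/410)
j=4 picked index 5: u0 ∈ [3/205, 48/205)
j=5 picked index 5: u0 ∈ [-7/82, 11/82)
j=6 picked index 5: u0 ∈ [-38/205, 7/205)
j=7 picked index 6: u0 ∈ [-27/410, 33/410)
j=8 picked index 7: u0 ∈ [-4/205, 16/205)
j=9 picked index 8: u0 ∈ [-9/410, 11/410)
intersection: [3/205, 4/205)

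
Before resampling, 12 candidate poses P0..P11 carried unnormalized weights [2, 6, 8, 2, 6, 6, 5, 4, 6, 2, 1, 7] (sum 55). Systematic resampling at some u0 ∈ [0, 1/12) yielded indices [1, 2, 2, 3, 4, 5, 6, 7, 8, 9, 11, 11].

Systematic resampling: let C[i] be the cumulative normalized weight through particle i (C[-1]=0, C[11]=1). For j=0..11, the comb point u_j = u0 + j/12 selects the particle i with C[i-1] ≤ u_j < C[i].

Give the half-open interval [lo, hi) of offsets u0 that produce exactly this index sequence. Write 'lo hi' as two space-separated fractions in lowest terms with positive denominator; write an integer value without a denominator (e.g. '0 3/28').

C = [2/55, 8/55, 16/55, 18/55, 24/55, 6/11, 7/11, 39/55, 9/11, 47/55, 48/55, 1]
j=0 picked index 1: u0 ∈ [2/55, 8/55)
j=1 picked index 2: u0 ∈ [41/660, 137/660)
j=2 picked index 2: u0 ∈ [-7/330, 41/330)
j=3 picked index 3: u0 ∈ [9/220, 17/220)
j=4 picked index 4: u0 ∈ [-1/165, 17/165)
j=5 picked index 5: u0 ∈ [13/660, 17/132)
j=6 picked index 6: u0 ∈ [1/22, 3/22)
j=7 picked index 7: u0 ∈ [7/132, 83/660)
j=8 picked index 8: u0 ∈ [7/165, 5/33)
j=9 picked index 9: u0 ∈ [3/44, 23/220)
j=10 picked index 11: u0 ∈ [13/330, 1/6)
j=11 picked index 11: u0 ∈ [-29/660, 1/12)
intersection: [3/44, 17/220)

3/44 17/220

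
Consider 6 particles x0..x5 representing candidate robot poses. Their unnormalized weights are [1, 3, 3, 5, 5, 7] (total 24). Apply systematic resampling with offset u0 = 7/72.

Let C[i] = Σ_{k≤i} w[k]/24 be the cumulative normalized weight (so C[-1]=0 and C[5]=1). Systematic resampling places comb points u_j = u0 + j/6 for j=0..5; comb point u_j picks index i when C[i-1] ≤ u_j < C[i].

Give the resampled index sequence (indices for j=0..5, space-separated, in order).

C = [1/24, 1/6, 7/24, 1/2, 17/24, 1]
j=0: u_0=7/72 ∈ [1/24, 1/6) → index 1
j=1: u_1=19/72 ∈ [1/6, 7/24) → index 2
j=2: u_2=31/72 ∈ [7/24, 1/2) → index 3
j=3: u_3=43/72 ∈ [1/2, 17/24) → index 4
j=4: u_4=55/72 ∈ [17/24, 1) → index 5
j=5: u_5=67/72 ∈ [17/24, 1) → index 5

1 2 3 4 5 5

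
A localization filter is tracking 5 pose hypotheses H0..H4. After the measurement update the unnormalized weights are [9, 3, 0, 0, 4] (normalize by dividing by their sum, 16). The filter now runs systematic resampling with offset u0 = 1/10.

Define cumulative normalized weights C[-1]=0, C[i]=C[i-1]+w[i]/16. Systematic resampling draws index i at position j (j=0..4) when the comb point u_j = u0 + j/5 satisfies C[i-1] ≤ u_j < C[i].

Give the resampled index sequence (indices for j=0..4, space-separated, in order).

0 0 0 1 4

C = [9/16, 3/4, 3/4, 3/4, 1]
j=0: u_0=1/10 ∈ [0, 9/16) → index 0
j=1: u_1=3/10 ∈ [0, 9/16) → index 0
j=2: u_2=1/2 ∈ [0, 9/16) → index 0
j=3: u_3=7/10 ∈ [9/16, 3/4) → index 1
j=4: u_4=9/10 ∈ [3/4, 1) → index 4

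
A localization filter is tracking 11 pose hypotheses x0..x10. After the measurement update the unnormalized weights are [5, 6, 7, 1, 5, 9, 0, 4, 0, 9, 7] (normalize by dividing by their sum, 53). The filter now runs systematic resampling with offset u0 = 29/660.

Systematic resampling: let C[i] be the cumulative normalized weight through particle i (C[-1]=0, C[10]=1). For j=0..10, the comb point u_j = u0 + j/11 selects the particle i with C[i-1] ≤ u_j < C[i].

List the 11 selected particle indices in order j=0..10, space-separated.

0 1 2 2 4 5 5 7 9 9 10

C = [5/53, 11/53, 18/53, 19/53, 24/53, 33/53, 33/53, 37/53, 37/53, 46/53, 1]
j=0: u_0=29/660 ∈ [0, 5/53) → index 0
j=1: u_1=89/660 ∈ [5/53, 11/53) → index 1
j=2: u_2=149/660 ∈ [11/53, 18/53) → index 2
j=3: u_3=19/60 ∈ [11/53, 18/53) → index 2
j=4: u_4=269/660 ∈ [19/53, 24/53) → index 4
j=5: u_5=329/660 ∈ [24/53, 33/53) → index 5
j=6: u_6=389/660 ∈ [24/53, 33/53) → index 5
j=7: u_7=449/660 ∈ [33/53, 37/53) → index 7
j=8: u_8=509/660 ∈ [37/53, 46/53) → index 9
j=9: u_9=569/660 ∈ [37/53, 46/53) → index 9
j=10: u_10=629/660 ∈ [46/53, 1) → index 10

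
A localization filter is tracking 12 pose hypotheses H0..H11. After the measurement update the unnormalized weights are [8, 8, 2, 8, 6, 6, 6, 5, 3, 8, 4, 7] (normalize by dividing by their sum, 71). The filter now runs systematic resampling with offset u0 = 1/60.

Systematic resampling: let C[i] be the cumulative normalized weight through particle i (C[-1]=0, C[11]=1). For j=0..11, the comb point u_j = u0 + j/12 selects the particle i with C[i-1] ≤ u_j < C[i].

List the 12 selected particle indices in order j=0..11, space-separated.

0 0 1 3 3 4 5 6 7 9 10 11

C = [8/71, 16/71, 18/71, 26/71, 32/71, 38/71, 44/71, 49/71, 52/71, 60/71, 64/71, 1]
j=0: u_0=1/60 ∈ [0, 8/71) → index 0
j=1: u_1=1/10 ∈ [0, 8/71) → index 0
j=2: u_2=11/60 ∈ [8/71, 16/71) → index 1
j=3: u_3=4/15 ∈ [18/71, 26/71) → index 3
j=4: u_4=7/20 ∈ [18/71, 26/71) → index 3
j=5: u_5=13/30 ∈ [26/71, 32/71) → index 4
j=6: u_6=31/60 ∈ [32/71, 38/71) → index 5
j=7: u_7=3/5 ∈ [38/71, 44/71) → index 6
j=8: u_8=41/60 ∈ [44/71, 49/71) → index 7
j=9: u_9=23/30 ∈ [52/71, 60/71) → index 9
j=10: u_10=17/20 ∈ [60/71, 64/71) → index 10
j=11: u_11=14/15 ∈ [64/71, 1) → index 11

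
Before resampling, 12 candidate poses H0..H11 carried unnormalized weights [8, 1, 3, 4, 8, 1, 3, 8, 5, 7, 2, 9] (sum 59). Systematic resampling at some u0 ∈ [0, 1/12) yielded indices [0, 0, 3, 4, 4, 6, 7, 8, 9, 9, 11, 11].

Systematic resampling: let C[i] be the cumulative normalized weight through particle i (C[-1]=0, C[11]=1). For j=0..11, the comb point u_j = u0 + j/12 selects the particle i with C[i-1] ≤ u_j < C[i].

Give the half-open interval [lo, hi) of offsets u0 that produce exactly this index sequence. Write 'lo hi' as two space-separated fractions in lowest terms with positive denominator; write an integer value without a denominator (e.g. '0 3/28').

13/354 37/708

C = [8/59, 9/59, 12/59, 16/59, 24/59, 25/59, 28/59, 36/59, 41/59, 48/59, 50/59, 1]
j=0 picked index 0: u0 ∈ [0, 8/59)
j=1 picked index 0: u0 ∈ [-1/12, 37/708)
j=2 picked index 3: u0 ∈ [13/354, 37/354)
j=3 picked index 4: u0 ∈ [5/236, 37/236)
j=4 picked index 4: u0 ∈ [-11/177, 13/177)
j=5 picked index 6: u0 ∈ [5/708, 41/708)
j=6 picked index 7: u0 ∈ [-3/118, 13/118)
j=7 picked index 8: u0 ∈ [19/708, 79/708)
j=8 picked index 9: u0 ∈ [5/177, 26/177)
j=9 picked index 9: u0 ∈ [-13/236, 15/236)
j=10 picked index 11: u0 ∈ [5/354, 1/6)
j=11 picked index 11: u0 ∈ [-49/708, 1/12)
intersection: [13/354, 37/708)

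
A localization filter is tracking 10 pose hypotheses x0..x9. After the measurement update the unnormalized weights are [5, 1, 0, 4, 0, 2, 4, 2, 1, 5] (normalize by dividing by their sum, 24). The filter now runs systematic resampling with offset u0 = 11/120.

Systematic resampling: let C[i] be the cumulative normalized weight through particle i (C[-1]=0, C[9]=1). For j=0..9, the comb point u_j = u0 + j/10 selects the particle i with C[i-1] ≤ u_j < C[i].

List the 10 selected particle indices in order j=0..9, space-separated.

0 0 3 3 5 6 7 9 9 9

C = [5/24, 1/4, 1/4, 5/12, 5/12, 1/2, 2/3, 3/4, 19/24, 1]
j=0: u_0=11/120 ∈ [0, 5/24) → index 0
j=1: u_1=23/120 ∈ [0, 5/24) → index 0
j=2: u_2=7/24 ∈ [1/4, 5/12) → index 3
j=3: u_3=47/120 ∈ [1/4, 5/12) → index 3
j=4: u_4=59/120 ∈ [5/12, 1/2) → index 5
j=5: u_5=71/120 ∈ [1/2, 2/3) → index 6
j=6: u_6=83/120 ∈ [2/3, 3/4) → index 7
j=7: u_7=19/24 ∈ [19/24, 1) → index 9
j=8: u_8=107/120 ∈ [19/24, 1) → index 9
j=9: u_9=119/120 ∈ [19/24, 1) → index 9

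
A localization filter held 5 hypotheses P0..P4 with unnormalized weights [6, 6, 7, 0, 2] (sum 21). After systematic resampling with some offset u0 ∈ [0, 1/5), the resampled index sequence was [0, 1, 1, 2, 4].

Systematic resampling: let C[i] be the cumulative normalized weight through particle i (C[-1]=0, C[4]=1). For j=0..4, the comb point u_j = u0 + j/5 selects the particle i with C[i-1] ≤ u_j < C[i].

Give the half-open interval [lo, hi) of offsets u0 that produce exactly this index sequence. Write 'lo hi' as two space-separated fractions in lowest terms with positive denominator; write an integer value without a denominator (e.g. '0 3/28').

11/105 6/35

C = [2/7, 4/7, 19/21, 19/21, 1]
j=0 picked index 0: u0 ∈ [0, 2/7)
j=1 picked index 1: u0 ∈ [3/35, 13/35)
j=2 picked index 1: u0 ∈ [-4/35, 6/35)
j=3 picked index 2: u0 ∈ [-1/35, 32/105)
j=4 picked index 4: u0 ∈ [11/105, 1/5)
intersection: [11/105, 6/35)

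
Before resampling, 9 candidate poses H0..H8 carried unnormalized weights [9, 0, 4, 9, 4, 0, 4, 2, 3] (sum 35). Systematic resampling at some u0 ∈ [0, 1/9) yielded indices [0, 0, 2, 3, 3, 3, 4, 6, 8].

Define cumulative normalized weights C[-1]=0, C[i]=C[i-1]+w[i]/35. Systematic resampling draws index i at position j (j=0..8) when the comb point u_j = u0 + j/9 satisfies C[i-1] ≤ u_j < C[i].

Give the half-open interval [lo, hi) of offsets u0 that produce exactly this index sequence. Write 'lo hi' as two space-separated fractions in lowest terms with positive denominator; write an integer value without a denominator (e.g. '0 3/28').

4/105 23/315

C = [9/35, 9/35, 13/35, 22/35, 26/35, 26/35, 6/7, 32/35, 1]
j=0 picked index 0: u0 ∈ [0, 9/35)
j=1 picked index 0: u0 ∈ [-1/9, 46/315)
j=2 picked index 2: u0 ∈ [11/315, 47/315)
j=3 picked index 3: u0 ∈ [4/105, 31/105)
j=4 picked index 3: u0 ∈ [-23/315, 58/315)
j=5 picked index 3: u0 ∈ [-58/315, 23/315)
j=6 picked index 4: u0 ∈ [-4/105, 8/105)
j=7 picked index 6: u0 ∈ [-11/315, 5/63)
j=8 picked index 8: u0 ∈ [8/315, 1/9)
intersection: [4/105, 23/315)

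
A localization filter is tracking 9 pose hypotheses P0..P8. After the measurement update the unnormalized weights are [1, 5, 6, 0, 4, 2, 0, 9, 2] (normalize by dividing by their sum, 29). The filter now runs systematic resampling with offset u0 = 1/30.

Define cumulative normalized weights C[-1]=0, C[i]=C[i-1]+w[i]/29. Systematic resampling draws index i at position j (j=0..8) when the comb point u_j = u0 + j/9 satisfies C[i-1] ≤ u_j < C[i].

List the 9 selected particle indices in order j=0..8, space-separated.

C = [1/29, 6/29, 12/29, 12/29, 16/29, 18/29, 18/29, 27/29, 1]
j=0: u_0=1/30 ∈ [0, 1/29) → index 0
j=1: u_1=13/90 ∈ [1/29, 6/29) → index 1
j=2: u_2=23/90 ∈ [6/29, 12/29) → index 2
j=3: u_3=11/30 ∈ [6/29, 12/29) → index 2
j=4: u_4=43/90 ∈ [12/29, 16/29) → index 4
j=5: u_5=53/90 ∈ [16/29, 18/29) → index 5
j=6: u_6=7/10 ∈ [18/29, 27/29) → index 7
j=7: u_7=73/90 ∈ [18/29, 27/29) → index 7
j=8: u_8=83/90 ∈ [18/29, 27/29) → index 7

0 1 2 2 4 5 7 7 7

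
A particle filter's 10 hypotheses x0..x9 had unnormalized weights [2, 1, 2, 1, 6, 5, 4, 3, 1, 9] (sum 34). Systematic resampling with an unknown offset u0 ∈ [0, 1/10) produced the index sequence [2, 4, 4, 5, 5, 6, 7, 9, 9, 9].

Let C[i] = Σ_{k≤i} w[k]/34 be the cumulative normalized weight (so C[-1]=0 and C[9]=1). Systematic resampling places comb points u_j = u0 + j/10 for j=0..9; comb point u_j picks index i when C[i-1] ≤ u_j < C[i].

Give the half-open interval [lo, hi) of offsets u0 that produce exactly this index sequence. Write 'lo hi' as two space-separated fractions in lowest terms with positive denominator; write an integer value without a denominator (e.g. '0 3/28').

C = [1/17, 3/34, 5/34, 3/17, 6/17, 1/2, 21/34, 12/17, 25/34, 1]
j=0 picked index 2: u0 ∈ [3/34, 5/34)
j=1 picked index 4: u0 ∈ [13/170, 43/170)
j=2 picked index 4: u0 ∈ [-2/85, 13/85)
j=3 picked index 5: u0 ∈ [9/170, 1/5)
j=4 picked index 5: u0 ∈ [-4/85, 1/10)
j=5 picked index 6: u0 ∈ [0, 2/17)
j=6 picked index 7: u0 ∈ [3/170, 9/85)
j=7 picked index 9: u0 ∈ [3/85, 3/10)
j=8 picked index 9: u0 ∈ [-11/170, 1/5)
j=9 picked index 9: u0 ∈ [-14/85, 1/10)
intersection: [3/34, 1/10)

3/34 1/10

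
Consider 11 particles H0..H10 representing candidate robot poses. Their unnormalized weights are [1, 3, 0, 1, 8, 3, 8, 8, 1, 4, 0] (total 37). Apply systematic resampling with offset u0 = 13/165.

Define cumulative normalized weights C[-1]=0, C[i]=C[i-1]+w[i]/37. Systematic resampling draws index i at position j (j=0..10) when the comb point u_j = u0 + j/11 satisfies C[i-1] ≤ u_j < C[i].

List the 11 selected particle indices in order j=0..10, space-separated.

1 4 4 5 6 6 6 7 7 9 9

C = [1/37, 4/37, 4/37, 5/37, 13/37, 16/37, 24/37, 32/37, 33/37, 1, 1]
j=0: u_0=13/165 ∈ [1/37, 4/37) → index 1
j=1: u_1=28/165 ∈ [5/37, 13/37) → index 4
j=2: u_2=43/165 ∈ [5/37, 13/37) → index 4
j=3: u_3=58/165 ∈ [13/37, 16/37) → index 5
j=4: u_4=73/165 ∈ [16/37, 24/37) → index 6
j=5: u_5=8/15 ∈ [16/37, 24/37) → index 6
j=6: u_6=103/165 ∈ [16/37, 24/37) → index 6
j=7: u_7=118/165 ∈ [24/37, 32/37) → index 7
j=8: u_8=133/165 ∈ [24/37, 32/37) → index 7
j=9: u_9=148/165 ∈ [33/37, 1) → index 9
j=10: u_10=163/165 ∈ [33/37, 1) → index 9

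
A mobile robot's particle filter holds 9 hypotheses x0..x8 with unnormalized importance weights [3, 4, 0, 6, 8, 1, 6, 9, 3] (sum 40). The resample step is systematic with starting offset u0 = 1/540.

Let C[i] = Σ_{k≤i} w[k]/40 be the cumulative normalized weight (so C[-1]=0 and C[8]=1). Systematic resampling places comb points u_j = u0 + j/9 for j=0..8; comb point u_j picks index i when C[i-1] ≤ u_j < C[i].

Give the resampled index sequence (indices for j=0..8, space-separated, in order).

0 1 3 4 4 6 6 7 7

C = [3/40, 7/40, 7/40, 13/40, 21/40, 11/20, 7/10, 37/40, 1]
j=0: u_0=1/540 ∈ [0, 3/40) → index 0
j=1: u_1=61/540 ∈ [3/40, 7/40) → index 1
j=2: u_2=121/540 ∈ [7/40, 13/40) → index 3
j=3: u_3=181/540 ∈ [13/40, 21/40) → index 4
j=4: u_4=241/540 ∈ [13/40, 21/40) → index 4
j=5: u_5=301/540 ∈ [11/20, 7/10) → index 6
j=6: u_6=361/540 ∈ [11/20, 7/10) → index 6
j=7: u_7=421/540 ∈ [7/10, 37/40) → index 7
j=8: u_8=481/540 ∈ [7/10, 37/40) → index 7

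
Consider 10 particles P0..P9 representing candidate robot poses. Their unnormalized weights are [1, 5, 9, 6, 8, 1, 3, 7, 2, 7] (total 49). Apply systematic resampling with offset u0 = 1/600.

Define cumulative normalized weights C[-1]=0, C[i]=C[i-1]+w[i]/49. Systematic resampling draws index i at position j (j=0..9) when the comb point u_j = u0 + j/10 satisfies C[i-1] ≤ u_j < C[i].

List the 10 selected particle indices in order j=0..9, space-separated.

0 1 2 2 3 4 5 7 7 9

C = [1/49, 6/49, 15/49, 3/7, 29/49, 30/49, 33/49, 40/49, 6/7, 1]
j=0: u_0=1/600 ∈ [0, 1/49) → index 0
j=1: u_1=61/600 ∈ [1/49, 6/49) → index 1
j=2: u_2=121/600 ∈ [6/49, 15/49) → index 2
j=3: u_3=181/600 ∈ [6/49, 15/49) → index 2
j=4: u_4=241/600 ∈ [15/49, 3/7) → index 3
j=5: u_5=301/600 ∈ [3/7, 29/49) → index 4
j=6: u_6=361/600 ∈ [29/49, 30/49) → index 5
j=7: u_7=421/600 ∈ [33/49, 40/49) → index 7
j=8: u_8=481/600 ∈ [33/49, 40/49) → index 7
j=9: u_9=541/600 ∈ [6/7, 1) → index 9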